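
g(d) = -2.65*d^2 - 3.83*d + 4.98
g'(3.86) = -24.29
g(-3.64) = -16.19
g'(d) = -5.3*d - 3.83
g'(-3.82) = 16.42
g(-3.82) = -19.06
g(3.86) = -49.29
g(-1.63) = 4.18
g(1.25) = -3.95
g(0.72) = 0.85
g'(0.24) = -5.10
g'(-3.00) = 12.07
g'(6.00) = -35.63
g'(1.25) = -10.46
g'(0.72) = -7.65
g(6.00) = -113.40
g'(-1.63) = 4.81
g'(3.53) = -22.54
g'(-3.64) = 15.46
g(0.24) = 3.91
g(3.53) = -41.56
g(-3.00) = -7.38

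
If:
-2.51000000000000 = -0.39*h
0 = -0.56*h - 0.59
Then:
No Solution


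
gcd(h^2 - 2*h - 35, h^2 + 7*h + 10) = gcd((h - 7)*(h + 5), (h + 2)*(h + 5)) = h + 5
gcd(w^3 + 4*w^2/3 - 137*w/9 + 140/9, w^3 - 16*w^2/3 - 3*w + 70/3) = w - 7/3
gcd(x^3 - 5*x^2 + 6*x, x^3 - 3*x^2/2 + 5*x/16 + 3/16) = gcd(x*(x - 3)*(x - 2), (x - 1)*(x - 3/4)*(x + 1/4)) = 1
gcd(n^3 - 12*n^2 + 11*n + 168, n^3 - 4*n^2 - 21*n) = n^2 - 4*n - 21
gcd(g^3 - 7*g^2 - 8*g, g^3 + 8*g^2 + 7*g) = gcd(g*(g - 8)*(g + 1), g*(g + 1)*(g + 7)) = g^2 + g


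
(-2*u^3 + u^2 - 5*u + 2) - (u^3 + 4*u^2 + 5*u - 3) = -3*u^3 - 3*u^2 - 10*u + 5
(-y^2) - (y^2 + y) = -2*y^2 - y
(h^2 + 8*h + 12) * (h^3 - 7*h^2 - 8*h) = h^5 + h^4 - 52*h^3 - 148*h^2 - 96*h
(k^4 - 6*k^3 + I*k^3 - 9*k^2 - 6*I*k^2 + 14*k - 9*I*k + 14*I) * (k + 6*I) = k^5 - 6*k^4 + 7*I*k^4 - 15*k^3 - 42*I*k^3 + 50*k^2 - 63*I*k^2 + 54*k + 98*I*k - 84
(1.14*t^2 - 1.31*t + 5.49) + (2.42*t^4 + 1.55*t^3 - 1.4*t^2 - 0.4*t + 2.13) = 2.42*t^4 + 1.55*t^3 - 0.26*t^2 - 1.71*t + 7.62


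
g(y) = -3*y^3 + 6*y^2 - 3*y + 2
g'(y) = -9*y^2 + 12*y - 3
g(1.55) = 0.59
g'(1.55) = -6.02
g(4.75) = -198.39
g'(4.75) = -149.06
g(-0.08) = 2.28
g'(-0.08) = -4.02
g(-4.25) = 353.42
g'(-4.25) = -216.56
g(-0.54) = 5.84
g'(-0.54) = -12.10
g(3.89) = -95.47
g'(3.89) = -92.51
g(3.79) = -86.51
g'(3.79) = -86.80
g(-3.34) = 190.73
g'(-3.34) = -143.48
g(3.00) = -34.00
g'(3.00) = -48.00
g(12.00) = -4354.00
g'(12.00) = -1155.00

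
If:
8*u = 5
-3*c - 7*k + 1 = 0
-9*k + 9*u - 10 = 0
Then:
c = 317/216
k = -35/72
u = 5/8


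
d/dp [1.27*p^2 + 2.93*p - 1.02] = 2.54*p + 2.93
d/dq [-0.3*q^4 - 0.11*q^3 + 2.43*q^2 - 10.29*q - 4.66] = -1.2*q^3 - 0.33*q^2 + 4.86*q - 10.29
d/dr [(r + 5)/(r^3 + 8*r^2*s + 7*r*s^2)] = (r*(r^2 + 8*r*s + 7*s^2) - (r + 5)*(3*r^2 + 16*r*s + 7*s^2))/(r^2*(r^2 + 8*r*s + 7*s^2)^2)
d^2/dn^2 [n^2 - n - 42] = 2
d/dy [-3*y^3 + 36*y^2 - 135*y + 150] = -9*y^2 + 72*y - 135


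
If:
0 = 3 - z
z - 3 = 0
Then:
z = 3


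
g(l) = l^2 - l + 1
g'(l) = 2*l - 1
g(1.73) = 2.26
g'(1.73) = 2.46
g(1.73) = 2.26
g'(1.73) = 2.46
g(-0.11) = 1.12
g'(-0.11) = -1.22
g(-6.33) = 47.40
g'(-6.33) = -13.66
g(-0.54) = 1.83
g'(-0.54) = -2.08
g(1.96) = 2.88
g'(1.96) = 2.92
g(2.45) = 4.55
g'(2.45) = 3.90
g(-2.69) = 10.93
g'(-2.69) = -6.38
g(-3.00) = 13.00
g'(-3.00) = -7.00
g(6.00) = 31.00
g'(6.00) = 11.00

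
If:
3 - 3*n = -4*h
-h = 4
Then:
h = -4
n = -13/3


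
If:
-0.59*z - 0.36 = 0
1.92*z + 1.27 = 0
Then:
No Solution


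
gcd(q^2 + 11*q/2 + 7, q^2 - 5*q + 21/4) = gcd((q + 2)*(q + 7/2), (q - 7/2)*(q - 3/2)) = 1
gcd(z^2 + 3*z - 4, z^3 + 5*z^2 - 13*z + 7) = z - 1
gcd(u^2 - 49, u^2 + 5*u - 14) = u + 7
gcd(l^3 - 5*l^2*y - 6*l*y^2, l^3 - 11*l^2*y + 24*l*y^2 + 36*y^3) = -l^2 + 5*l*y + 6*y^2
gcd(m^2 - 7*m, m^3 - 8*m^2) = m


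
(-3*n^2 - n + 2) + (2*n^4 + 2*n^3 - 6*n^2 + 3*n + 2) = 2*n^4 + 2*n^3 - 9*n^2 + 2*n + 4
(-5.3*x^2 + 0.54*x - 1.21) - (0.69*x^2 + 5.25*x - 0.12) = -5.99*x^2 - 4.71*x - 1.09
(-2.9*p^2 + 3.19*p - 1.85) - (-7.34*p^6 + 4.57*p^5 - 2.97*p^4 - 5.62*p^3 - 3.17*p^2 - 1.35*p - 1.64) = 7.34*p^6 - 4.57*p^5 + 2.97*p^4 + 5.62*p^3 + 0.27*p^2 + 4.54*p - 0.21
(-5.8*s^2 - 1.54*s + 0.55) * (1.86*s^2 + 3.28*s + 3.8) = -10.788*s^4 - 21.8884*s^3 - 26.0682*s^2 - 4.048*s + 2.09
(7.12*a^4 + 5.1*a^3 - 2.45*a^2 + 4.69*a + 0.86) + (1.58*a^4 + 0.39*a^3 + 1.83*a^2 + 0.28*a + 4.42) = 8.7*a^4 + 5.49*a^3 - 0.62*a^2 + 4.97*a + 5.28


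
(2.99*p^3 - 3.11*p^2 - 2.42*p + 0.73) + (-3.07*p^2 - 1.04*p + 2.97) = 2.99*p^3 - 6.18*p^2 - 3.46*p + 3.7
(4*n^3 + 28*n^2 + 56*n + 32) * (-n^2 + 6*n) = -4*n^5 - 4*n^4 + 112*n^3 + 304*n^2 + 192*n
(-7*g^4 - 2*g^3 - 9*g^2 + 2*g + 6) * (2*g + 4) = -14*g^5 - 32*g^4 - 26*g^3 - 32*g^2 + 20*g + 24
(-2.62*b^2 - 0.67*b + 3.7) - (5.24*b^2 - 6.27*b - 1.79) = -7.86*b^2 + 5.6*b + 5.49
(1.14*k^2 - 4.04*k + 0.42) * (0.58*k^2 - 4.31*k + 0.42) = 0.6612*k^4 - 7.2566*k^3 + 18.1348*k^2 - 3.507*k + 0.1764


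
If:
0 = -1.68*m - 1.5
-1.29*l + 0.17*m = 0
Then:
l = -0.12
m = -0.89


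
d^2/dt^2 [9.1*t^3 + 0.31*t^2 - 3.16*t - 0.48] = 54.6*t + 0.62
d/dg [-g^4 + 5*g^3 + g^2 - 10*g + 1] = -4*g^3 + 15*g^2 + 2*g - 10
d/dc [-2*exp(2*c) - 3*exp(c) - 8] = (-4*exp(c) - 3)*exp(c)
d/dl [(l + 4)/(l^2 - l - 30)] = (l^2 - l - (l + 4)*(2*l - 1) - 30)/(-l^2 + l + 30)^2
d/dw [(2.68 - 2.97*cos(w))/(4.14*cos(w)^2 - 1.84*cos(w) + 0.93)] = (-12.2958*cos(w)^2 + 22.1904*cos(w) - 2.1691)*sin(w)/(17.1396*cos(w)^4 - 15.2352*cos(w)^3 + 11.086*cos(w)^2 - 3.4224*cos(w) + 0.8649)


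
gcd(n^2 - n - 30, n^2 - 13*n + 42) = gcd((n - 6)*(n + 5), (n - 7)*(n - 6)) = n - 6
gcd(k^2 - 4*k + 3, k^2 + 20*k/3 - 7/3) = 1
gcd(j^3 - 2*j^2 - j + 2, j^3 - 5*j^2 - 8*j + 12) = j - 1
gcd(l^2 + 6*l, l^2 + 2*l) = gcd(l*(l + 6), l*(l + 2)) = l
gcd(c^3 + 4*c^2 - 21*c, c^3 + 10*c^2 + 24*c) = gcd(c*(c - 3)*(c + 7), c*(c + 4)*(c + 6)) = c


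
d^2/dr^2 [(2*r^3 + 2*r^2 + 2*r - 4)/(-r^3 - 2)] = 4*(-r^6 - 3*r^5 + 24*r^4 + 14*r^3 + 12*r^2 - 24*r - 4)/(r^9 + 6*r^6 + 12*r^3 + 8)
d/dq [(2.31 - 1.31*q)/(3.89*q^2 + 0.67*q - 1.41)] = (5.0959*q^2 - 17.9718*q + 0.2994)/(15.1321*q^4 + 5.2126*q^3 - 10.5209*q^2 - 1.8894*q + 1.9881)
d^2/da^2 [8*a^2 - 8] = 16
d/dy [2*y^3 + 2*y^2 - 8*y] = 6*y^2 + 4*y - 8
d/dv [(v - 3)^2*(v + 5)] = (v - 3)*(3*v + 7)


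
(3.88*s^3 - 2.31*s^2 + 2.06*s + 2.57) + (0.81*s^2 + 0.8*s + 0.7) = 3.88*s^3 - 1.5*s^2 + 2.86*s + 3.27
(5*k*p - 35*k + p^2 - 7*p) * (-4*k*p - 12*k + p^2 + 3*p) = -20*k^2*p^2 + 80*k^2*p + 420*k^2 + k*p^3 - 4*k*p^2 - 21*k*p + p^4 - 4*p^3 - 21*p^2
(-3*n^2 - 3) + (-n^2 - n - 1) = -4*n^2 - n - 4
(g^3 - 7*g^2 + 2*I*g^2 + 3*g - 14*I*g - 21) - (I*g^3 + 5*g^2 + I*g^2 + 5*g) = g^3 - I*g^3 - 12*g^2 + I*g^2 - 2*g - 14*I*g - 21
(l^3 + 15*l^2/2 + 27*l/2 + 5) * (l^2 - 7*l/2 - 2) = l^5 + 4*l^4 - 59*l^3/4 - 229*l^2/4 - 89*l/2 - 10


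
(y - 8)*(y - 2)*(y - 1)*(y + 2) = y^4 - 9*y^3 + 4*y^2 + 36*y - 32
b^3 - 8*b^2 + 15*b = b*(b - 5)*(b - 3)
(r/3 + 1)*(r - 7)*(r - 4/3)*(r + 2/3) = r^4/3 - 14*r^3/9 - 173*r^2/27 + 158*r/27 + 56/9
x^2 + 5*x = x*(x + 5)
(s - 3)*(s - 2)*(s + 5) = s^3 - 19*s + 30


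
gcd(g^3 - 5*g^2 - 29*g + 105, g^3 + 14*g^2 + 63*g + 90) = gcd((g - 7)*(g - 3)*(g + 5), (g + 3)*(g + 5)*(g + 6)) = g + 5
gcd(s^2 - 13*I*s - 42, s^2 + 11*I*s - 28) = 1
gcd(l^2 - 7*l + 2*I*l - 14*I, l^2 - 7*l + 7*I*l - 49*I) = l - 7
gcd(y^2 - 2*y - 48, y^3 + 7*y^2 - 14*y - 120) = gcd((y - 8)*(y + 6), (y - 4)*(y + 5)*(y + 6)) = y + 6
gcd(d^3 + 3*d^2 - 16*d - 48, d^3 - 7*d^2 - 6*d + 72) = d^2 - d - 12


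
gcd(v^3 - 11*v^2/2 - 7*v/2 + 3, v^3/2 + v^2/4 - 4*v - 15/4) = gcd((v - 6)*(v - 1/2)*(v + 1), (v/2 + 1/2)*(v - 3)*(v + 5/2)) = v + 1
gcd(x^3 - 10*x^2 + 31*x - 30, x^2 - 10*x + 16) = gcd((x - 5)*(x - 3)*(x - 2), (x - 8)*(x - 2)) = x - 2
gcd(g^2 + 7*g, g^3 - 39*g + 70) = g + 7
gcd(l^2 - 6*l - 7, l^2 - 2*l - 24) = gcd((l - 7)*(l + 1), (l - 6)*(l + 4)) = 1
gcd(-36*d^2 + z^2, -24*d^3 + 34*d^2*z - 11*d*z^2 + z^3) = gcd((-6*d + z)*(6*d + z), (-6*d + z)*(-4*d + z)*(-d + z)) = -6*d + z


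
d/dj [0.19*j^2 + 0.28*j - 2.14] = 0.38*j + 0.28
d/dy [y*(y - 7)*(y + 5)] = 3*y^2 - 4*y - 35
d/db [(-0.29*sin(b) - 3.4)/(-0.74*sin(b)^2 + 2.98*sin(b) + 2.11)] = (-0.2146*sin(b)^2 - 5.032*sin(b) + 9.5201)*cos(b)/(0.5476*sin(b)^4 - 4.4104*sin(b)^3 + 5.7576*sin(b)^2 + 12.5756*sin(b) + 4.4521)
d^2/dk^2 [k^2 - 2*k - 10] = 2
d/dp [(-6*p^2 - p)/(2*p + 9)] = 3*(-4*p^2 - 36*p - 3)/(4*p^2 + 36*p + 81)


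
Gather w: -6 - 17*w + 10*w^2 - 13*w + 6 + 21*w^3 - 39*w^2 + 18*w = 21*w^3 - 29*w^2 - 12*w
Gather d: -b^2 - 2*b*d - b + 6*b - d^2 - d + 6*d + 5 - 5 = -b^2 + 5*b - d^2 + d*(5 - 2*b)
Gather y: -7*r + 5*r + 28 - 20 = 8 - 2*r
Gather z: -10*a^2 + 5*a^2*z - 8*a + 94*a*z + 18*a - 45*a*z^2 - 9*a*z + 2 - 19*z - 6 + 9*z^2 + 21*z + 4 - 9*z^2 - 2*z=-10*a^2 - 45*a*z^2 + 10*a + z*(5*a^2 + 85*a)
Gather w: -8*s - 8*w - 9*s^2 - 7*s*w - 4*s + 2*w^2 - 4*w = -9*s^2 - 12*s + 2*w^2 + w*(-7*s - 12)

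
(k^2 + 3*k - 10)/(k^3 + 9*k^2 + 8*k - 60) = 1/(k + 6)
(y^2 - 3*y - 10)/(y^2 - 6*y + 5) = (y + 2)/(y - 1)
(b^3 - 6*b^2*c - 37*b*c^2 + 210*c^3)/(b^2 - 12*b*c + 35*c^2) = b + 6*c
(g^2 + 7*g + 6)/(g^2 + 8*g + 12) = (g + 1)/(g + 2)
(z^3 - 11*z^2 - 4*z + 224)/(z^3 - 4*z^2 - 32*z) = (z - 7)/z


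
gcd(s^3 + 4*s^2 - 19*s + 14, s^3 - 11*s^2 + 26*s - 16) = s^2 - 3*s + 2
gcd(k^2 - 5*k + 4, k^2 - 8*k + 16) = k - 4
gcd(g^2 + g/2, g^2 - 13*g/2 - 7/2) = g + 1/2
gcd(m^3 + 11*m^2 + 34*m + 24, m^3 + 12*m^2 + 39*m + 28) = m^2 + 5*m + 4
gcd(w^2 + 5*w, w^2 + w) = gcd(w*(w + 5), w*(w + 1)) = w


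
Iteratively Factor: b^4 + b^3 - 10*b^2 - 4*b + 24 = (b - 2)*(b^3 + 3*b^2 - 4*b - 12) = (b - 2)*(b + 3)*(b^2 - 4) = (b - 2)*(b + 2)*(b + 3)*(b - 2)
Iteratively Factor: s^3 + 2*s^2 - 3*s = (s)*(s^2 + 2*s - 3) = s*(s - 1)*(s + 3)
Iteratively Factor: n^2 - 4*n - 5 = (n + 1)*(n - 5)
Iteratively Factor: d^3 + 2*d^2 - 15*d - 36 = (d + 3)*(d^2 - d - 12) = (d + 3)^2*(d - 4)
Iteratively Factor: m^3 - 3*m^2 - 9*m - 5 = (m + 1)*(m^2 - 4*m - 5) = (m + 1)^2*(m - 5)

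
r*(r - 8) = r^2 - 8*r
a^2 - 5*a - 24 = (a - 8)*(a + 3)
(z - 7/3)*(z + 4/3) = z^2 - z - 28/9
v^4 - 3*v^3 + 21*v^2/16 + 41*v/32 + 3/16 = (v - 2)*(v - 3/2)*(v + 1/4)^2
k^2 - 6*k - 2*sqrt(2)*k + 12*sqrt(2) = (k - 6)*(k - 2*sqrt(2))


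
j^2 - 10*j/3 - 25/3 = (j - 5)*(j + 5/3)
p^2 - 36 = (p - 6)*(p + 6)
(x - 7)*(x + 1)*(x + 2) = x^3 - 4*x^2 - 19*x - 14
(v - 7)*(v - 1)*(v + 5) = v^3 - 3*v^2 - 33*v + 35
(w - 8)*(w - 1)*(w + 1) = w^3 - 8*w^2 - w + 8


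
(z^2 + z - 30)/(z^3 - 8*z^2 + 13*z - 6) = (z^2 + z - 30)/(z^3 - 8*z^2 + 13*z - 6)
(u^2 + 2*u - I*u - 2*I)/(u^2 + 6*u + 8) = (u - I)/(u + 4)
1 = 1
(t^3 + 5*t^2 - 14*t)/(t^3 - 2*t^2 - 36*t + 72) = t*(t + 7)/(t^2 - 36)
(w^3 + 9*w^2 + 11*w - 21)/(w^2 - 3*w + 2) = (w^2 + 10*w + 21)/(w - 2)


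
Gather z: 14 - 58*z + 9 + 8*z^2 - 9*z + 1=8*z^2 - 67*z + 24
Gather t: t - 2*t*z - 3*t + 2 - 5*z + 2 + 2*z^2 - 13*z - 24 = t*(-2*z - 2) + 2*z^2 - 18*z - 20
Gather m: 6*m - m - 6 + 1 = 5*m - 5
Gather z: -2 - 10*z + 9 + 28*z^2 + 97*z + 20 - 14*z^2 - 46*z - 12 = 14*z^2 + 41*z + 15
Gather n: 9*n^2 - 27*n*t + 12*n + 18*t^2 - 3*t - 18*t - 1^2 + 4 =9*n^2 + n*(12 - 27*t) + 18*t^2 - 21*t + 3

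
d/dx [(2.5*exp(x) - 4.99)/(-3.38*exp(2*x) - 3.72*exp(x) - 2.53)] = (8.45*exp(2*x) - 33.7324*exp(x) - 24.8878)*exp(x)/(11.4244*exp(4*x) + 25.1472*exp(3*x) + 30.9412*exp(2*x) + 18.8232*exp(x) + 6.4009)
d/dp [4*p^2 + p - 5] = 8*p + 1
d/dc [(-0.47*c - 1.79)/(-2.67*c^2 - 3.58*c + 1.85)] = (1.2549*c^2 + 1.6826*c - (0.47*c + 1.79)*(5.34*c + 3.58) - 0.8695)/(2.67*c^2 + 3.58*c - 1.85)^2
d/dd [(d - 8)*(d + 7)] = 2*d - 1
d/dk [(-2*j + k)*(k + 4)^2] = (k + 4)*(-4*j + 3*k + 4)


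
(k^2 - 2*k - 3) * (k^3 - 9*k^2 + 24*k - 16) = k^5 - 11*k^4 + 39*k^3 - 37*k^2 - 40*k + 48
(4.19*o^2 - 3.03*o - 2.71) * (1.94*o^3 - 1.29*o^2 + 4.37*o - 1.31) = 8.1286*o^5 - 11.2833*o^4 + 16.9616*o^3 - 15.2341*o^2 - 7.8734*o + 3.5501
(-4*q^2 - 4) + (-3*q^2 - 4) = -7*q^2 - 8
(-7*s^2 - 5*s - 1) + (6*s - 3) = -7*s^2 + s - 4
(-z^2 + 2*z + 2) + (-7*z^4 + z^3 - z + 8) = -7*z^4 + z^3 - z^2 + z + 10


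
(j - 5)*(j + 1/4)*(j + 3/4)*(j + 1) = j^4 - 3*j^3 - 141*j^2/16 - 23*j/4 - 15/16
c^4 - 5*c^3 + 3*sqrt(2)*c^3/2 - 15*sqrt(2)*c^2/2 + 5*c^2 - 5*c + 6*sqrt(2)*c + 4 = (c - 4)*(c - 1)*(sqrt(2)*c/2 + 1)*(sqrt(2)*c + 1)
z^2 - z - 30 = (z - 6)*(z + 5)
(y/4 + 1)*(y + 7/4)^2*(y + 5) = y^4/4 + 25*y^3/8 + 873*y^2/64 + 1561*y/64 + 245/16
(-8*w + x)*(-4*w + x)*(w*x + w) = 32*w^3*x + 32*w^3 - 12*w^2*x^2 - 12*w^2*x + w*x^3 + w*x^2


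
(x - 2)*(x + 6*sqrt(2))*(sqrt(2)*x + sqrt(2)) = sqrt(2)*x^3 - sqrt(2)*x^2 + 12*x^2 - 12*x - 2*sqrt(2)*x - 24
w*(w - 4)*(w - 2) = w^3 - 6*w^2 + 8*w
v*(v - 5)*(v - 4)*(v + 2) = v^4 - 7*v^3 + 2*v^2 + 40*v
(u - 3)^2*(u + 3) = u^3 - 3*u^2 - 9*u + 27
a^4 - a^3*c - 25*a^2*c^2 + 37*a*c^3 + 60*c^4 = (a - 4*c)*(a - 3*c)*(a + c)*(a + 5*c)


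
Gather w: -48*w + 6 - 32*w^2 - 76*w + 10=-32*w^2 - 124*w + 16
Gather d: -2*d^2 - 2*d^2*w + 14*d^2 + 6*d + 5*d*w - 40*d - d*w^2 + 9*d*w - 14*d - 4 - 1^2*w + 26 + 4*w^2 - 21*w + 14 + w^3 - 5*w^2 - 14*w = d^2*(12 - 2*w) + d*(-w^2 + 14*w - 48) + w^3 - w^2 - 36*w + 36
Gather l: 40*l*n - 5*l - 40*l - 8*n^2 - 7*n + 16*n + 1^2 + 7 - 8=l*(40*n - 45) - 8*n^2 + 9*n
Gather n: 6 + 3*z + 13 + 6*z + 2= 9*z + 21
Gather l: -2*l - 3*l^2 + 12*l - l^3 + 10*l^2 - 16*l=-l^3 + 7*l^2 - 6*l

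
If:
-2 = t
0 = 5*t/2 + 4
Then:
No Solution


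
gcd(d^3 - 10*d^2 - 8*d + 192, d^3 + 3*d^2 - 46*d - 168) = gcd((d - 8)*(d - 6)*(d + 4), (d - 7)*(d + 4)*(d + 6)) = d + 4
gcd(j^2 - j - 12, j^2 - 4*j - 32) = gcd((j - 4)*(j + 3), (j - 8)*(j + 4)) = 1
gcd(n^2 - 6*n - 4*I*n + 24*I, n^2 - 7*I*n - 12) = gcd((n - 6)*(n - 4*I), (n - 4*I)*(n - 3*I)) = n - 4*I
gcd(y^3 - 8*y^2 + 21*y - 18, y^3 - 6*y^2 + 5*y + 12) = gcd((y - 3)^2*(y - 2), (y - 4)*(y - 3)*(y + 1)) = y - 3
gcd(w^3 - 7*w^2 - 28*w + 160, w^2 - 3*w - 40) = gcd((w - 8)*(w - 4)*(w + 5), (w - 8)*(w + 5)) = w^2 - 3*w - 40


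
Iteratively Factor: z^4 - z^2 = (z)*(z^3 - z) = z^2*(z^2 - 1) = z^2*(z + 1)*(z - 1)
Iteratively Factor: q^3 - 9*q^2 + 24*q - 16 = (q - 1)*(q^2 - 8*q + 16) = (q - 4)*(q - 1)*(q - 4)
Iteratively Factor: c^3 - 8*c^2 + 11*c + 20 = (c - 4)*(c^2 - 4*c - 5) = (c - 4)*(c + 1)*(c - 5)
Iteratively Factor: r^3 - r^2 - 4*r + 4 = (r - 1)*(r^2 - 4) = (r - 1)*(r + 2)*(r - 2)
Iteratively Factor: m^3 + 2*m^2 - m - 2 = (m + 2)*(m^2 - 1) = (m - 1)*(m + 2)*(m + 1)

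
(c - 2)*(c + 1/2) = c^2 - 3*c/2 - 1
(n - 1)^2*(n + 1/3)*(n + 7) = n^4 + 16*n^3/3 - 34*n^2/3 + 8*n/3 + 7/3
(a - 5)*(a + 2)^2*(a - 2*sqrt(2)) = a^4 - 2*sqrt(2)*a^3 - a^3 - 16*a^2 + 2*sqrt(2)*a^2 - 20*a + 32*sqrt(2)*a + 40*sqrt(2)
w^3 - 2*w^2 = w^2*(w - 2)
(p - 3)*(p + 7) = p^2 + 4*p - 21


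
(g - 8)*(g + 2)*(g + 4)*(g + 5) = g^4 + 3*g^3 - 50*g^2 - 264*g - 320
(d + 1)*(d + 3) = d^2 + 4*d + 3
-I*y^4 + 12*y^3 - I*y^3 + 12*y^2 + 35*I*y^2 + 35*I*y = y*(y + 5*I)*(y + 7*I)*(-I*y - I)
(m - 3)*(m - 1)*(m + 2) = m^3 - 2*m^2 - 5*m + 6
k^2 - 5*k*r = k*(k - 5*r)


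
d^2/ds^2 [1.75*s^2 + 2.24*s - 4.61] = 3.50000000000000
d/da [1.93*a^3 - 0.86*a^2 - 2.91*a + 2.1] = 5.79*a^2 - 1.72*a - 2.91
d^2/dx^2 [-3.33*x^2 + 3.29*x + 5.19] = -6.66000000000000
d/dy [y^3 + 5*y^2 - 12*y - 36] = 3*y^2 + 10*y - 12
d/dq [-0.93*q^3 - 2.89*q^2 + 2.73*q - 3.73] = -2.79*q^2 - 5.78*q + 2.73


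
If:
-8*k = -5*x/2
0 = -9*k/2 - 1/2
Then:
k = -1/9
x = -16/45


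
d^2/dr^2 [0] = 0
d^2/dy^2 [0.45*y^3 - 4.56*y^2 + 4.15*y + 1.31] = 2.7*y - 9.12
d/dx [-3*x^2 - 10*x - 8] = -6*x - 10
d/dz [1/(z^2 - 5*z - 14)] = (5 - 2*z)/(-z^2 + 5*z + 14)^2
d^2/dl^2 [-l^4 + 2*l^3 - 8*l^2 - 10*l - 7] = -12*l^2 + 12*l - 16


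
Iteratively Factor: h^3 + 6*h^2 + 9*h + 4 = (h + 1)*(h^2 + 5*h + 4) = (h + 1)^2*(h + 4)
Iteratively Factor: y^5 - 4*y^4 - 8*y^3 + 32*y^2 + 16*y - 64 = (y - 4)*(y^4 - 8*y^2 + 16) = (y - 4)*(y - 2)*(y^3 + 2*y^2 - 4*y - 8) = (y - 4)*(y - 2)*(y + 2)*(y^2 - 4) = (y - 4)*(y - 2)^2*(y + 2)*(y + 2)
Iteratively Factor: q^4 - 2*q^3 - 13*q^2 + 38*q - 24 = (q - 1)*(q^3 - q^2 - 14*q + 24) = (q - 1)*(q + 4)*(q^2 - 5*q + 6) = (q - 3)*(q - 1)*(q + 4)*(q - 2)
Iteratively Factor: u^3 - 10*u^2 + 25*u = (u - 5)*(u^2 - 5*u) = (u - 5)^2*(u)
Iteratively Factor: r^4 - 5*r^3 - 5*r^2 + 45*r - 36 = (r - 3)*(r^3 - 2*r^2 - 11*r + 12) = (r - 3)*(r + 3)*(r^2 - 5*r + 4) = (r - 3)*(r - 1)*(r + 3)*(r - 4)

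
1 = 1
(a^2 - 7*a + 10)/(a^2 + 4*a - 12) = (a - 5)/(a + 6)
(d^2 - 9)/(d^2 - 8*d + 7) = (d^2 - 9)/(d^2 - 8*d + 7)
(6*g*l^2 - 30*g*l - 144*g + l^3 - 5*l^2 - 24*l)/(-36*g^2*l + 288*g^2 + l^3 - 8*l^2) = (-l - 3)/(6*g - l)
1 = 1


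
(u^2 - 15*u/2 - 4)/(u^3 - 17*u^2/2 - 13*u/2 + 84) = (2*u + 1)/(2*u^2 - u - 21)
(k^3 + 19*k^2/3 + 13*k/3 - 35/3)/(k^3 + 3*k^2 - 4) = (3*k^2 + 22*k + 35)/(3*(k^2 + 4*k + 4))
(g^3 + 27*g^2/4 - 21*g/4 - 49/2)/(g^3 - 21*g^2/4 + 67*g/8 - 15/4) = 2*(4*g^2 + 35*g + 49)/(8*g^2 - 26*g + 15)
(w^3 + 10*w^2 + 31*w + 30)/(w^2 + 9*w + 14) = (w^2 + 8*w + 15)/(w + 7)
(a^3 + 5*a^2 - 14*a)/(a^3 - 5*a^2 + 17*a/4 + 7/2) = 4*a*(a + 7)/(4*a^2 - 12*a - 7)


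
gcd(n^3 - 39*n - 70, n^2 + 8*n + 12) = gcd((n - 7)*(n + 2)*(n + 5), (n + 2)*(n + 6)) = n + 2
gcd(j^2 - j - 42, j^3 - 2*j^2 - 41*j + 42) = j^2 - j - 42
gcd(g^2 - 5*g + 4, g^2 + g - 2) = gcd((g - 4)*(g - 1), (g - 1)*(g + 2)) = g - 1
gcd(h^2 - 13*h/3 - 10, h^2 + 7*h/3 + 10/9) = h + 5/3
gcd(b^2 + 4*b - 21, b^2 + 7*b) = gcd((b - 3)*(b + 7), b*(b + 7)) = b + 7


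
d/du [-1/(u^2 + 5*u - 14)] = (2*u + 5)/(u^2 + 5*u - 14)^2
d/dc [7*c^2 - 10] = 14*c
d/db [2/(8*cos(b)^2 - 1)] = 16*sin(2*b)/(4*cos(2*b) + 3)^2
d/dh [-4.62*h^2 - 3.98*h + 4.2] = -9.24*h - 3.98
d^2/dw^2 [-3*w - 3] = 0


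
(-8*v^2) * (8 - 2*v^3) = 16*v^5 - 64*v^2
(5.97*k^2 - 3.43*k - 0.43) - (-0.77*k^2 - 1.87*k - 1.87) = 6.74*k^2 - 1.56*k + 1.44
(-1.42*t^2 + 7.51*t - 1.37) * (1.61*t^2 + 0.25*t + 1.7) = -2.2862*t^4 + 11.7361*t^3 - 2.7422*t^2 + 12.4245*t - 2.329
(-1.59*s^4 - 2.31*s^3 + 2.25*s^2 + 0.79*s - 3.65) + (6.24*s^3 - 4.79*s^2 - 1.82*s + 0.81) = -1.59*s^4 + 3.93*s^3 - 2.54*s^2 - 1.03*s - 2.84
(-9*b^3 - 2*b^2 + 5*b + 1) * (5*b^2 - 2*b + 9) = -45*b^5 + 8*b^4 - 52*b^3 - 23*b^2 + 43*b + 9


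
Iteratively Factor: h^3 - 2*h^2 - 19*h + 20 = (h + 4)*(h^2 - 6*h + 5) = (h - 5)*(h + 4)*(h - 1)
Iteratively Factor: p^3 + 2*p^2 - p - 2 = (p - 1)*(p^2 + 3*p + 2) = (p - 1)*(p + 2)*(p + 1)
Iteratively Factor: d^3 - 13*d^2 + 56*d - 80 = (d - 4)*(d^2 - 9*d + 20) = (d - 4)^2*(d - 5)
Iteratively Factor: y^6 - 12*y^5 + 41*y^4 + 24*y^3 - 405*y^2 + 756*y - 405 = (y - 3)*(y^5 - 9*y^4 + 14*y^3 + 66*y^2 - 207*y + 135) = (y - 5)*(y - 3)*(y^4 - 4*y^3 - 6*y^2 + 36*y - 27) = (y - 5)*(y - 3)*(y + 3)*(y^3 - 7*y^2 + 15*y - 9) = (y - 5)*(y - 3)^2*(y + 3)*(y^2 - 4*y + 3) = (y - 5)*(y - 3)^2*(y - 1)*(y + 3)*(y - 3)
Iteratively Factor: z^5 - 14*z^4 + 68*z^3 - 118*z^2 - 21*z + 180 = (z - 4)*(z^4 - 10*z^3 + 28*z^2 - 6*z - 45) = (z - 5)*(z - 4)*(z^3 - 5*z^2 + 3*z + 9) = (z - 5)*(z - 4)*(z - 3)*(z^2 - 2*z - 3) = (z - 5)*(z - 4)*(z - 3)^2*(z + 1)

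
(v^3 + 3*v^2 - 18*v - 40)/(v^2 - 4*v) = v + 7 + 10/v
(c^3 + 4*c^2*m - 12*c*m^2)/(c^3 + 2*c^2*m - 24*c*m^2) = (c - 2*m)/(c - 4*m)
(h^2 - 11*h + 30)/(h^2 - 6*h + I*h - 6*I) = (h - 5)/(h + I)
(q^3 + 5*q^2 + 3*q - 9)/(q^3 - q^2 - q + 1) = (q^2 + 6*q + 9)/(q^2 - 1)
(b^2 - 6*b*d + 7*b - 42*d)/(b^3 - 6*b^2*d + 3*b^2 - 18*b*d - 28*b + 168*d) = 1/(b - 4)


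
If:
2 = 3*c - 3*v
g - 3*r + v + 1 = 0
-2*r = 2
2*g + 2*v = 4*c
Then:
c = -2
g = -4/3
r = -1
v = -8/3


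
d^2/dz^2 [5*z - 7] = 0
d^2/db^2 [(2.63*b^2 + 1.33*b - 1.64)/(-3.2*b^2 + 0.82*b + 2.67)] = (-2.8421709430404e-14*b^4 - 41.04064*b^3 - 34.06272*b^2 - 94.00128*b - 1.444418)/(32.768*b^6 - 25.1904*b^5 - 75.56736*b^4 + 41.485112*b^3 + 63.051516*b^2 - 17.537094*b - 19.034163)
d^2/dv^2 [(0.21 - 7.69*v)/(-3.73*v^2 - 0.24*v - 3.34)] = ((7.46*v + 0.24)*(7.69*v - 0.21)*(14.92*v + 0.48) - (172.1022*v + 2.1246)*(3.73*v^2 + 0.24*v + 3.34))/(3.73*v^2 + 0.24*v + 3.34)^3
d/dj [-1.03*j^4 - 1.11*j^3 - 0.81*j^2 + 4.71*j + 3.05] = -4.12*j^3 - 3.33*j^2 - 1.62*j + 4.71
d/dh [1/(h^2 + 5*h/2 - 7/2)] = 2*(-4*h - 5)/(2*h^2 + 5*h - 7)^2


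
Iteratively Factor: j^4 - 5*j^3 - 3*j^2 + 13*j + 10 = (j - 2)*(j^3 - 3*j^2 - 9*j - 5) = (j - 5)*(j - 2)*(j^2 + 2*j + 1) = (j - 5)*(j - 2)*(j + 1)*(j + 1)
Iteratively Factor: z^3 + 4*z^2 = (z + 4)*(z^2) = z*(z + 4)*(z)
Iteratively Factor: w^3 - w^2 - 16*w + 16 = (w - 4)*(w^2 + 3*w - 4) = (w - 4)*(w + 4)*(w - 1)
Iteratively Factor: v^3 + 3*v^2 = (v)*(v^2 + 3*v) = v^2*(v + 3)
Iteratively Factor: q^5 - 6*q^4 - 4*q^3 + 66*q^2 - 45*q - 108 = (q + 1)*(q^4 - 7*q^3 + 3*q^2 + 63*q - 108) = (q - 4)*(q + 1)*(q^3 - 3*q^2 - 9*q + 27) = (q - 4)*(q - 3)*(q + 1)*(q^2 - 9) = (q - 4)*(q - 3)^2*(q + 1)*(q + 3)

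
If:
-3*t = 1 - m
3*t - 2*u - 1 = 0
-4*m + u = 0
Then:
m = -2/7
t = -3/7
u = -8/7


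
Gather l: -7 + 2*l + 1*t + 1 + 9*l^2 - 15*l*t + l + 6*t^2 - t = 9*l^2 + l*(3 - 15*t) + 6*t^2 - 6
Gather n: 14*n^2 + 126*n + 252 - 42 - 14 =14*n^2 + 126*n + 196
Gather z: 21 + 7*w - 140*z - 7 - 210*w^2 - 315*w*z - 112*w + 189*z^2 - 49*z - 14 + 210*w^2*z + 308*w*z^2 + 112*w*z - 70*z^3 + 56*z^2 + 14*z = -210*w^2 - 105*w - 70*z^3 + z^2*(308*w + 245) + z*(210*w^2 - 203*w - 175)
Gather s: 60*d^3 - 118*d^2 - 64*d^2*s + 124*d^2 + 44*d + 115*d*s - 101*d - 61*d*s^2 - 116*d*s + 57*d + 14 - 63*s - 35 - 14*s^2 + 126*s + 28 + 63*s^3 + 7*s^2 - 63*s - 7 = 60*d^3 + 6*d^2 + 63*s^3 + s^2*(-61*d - 7) + s*(-64*d^2 - d)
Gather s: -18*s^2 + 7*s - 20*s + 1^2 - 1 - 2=-18*s^2 - 13*s - 2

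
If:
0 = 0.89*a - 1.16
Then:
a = 1.30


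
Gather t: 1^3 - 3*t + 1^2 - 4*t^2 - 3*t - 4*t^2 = -8*t^2 - 6*t + 2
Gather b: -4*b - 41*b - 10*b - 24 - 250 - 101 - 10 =-55*b - 385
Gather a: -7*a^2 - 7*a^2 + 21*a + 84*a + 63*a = -14*a^2 + 168*a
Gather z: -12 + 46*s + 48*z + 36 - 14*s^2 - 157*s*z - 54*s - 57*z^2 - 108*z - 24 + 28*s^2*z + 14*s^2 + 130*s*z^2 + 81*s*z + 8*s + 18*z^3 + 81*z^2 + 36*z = 18*z^3 + z^2*(130*s + 24) + z*(28*s^2 - 76*s - 24)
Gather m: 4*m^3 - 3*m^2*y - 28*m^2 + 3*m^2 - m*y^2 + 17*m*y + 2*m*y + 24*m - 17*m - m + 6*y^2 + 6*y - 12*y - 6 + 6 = 4*m^3 + m^2*(-3*y - 25) + m*(-y^2 + 19*y + 6) + 6*y^2 - 6*y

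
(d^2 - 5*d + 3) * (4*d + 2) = 4*d^3 - 18*d^2 + 2*d + 6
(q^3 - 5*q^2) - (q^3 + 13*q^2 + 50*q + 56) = -18*q^2 - 50*q - 56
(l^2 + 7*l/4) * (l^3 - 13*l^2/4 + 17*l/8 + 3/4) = l^5 - 3*l^4/2 - 57*l^3/16 + 143*l^2/32 + 21*l/16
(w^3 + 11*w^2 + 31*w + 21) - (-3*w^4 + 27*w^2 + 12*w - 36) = 3*w^4 + w^3 - 16*w^2 + 19*w + 57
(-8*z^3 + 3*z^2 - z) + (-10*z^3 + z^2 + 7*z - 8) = -18*z^3 + 4*z^2 + 6*z - 8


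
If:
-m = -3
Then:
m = 3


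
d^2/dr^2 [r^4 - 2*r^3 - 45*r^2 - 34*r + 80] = 12*r^2 - 12*r - 90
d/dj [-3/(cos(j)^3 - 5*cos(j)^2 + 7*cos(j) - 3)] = 3*(7 - 3*cos(j))*sin(j)/((cos(j) - 3)^2*(cos(j) - 1)^3)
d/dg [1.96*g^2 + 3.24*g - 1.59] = 3.92*g + 3.24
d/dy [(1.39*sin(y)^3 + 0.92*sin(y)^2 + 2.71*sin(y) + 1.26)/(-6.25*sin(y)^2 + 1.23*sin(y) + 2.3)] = (-8.6875*sin(y)^4 + 3.4194*sin(y)^3 + 27.6601*sin(y)^2 + 19.982*sin(y) + 4.6832)*cos(y)/(39.0625*sin(y)^4 - 15.375*sin(y)^3 - 27.2371*sin(y)^2 + 5.658*sin(y) + 5.29)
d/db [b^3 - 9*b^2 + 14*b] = 3*b^2 - 18*b + 14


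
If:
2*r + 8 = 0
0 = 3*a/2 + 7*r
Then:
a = 56/3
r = -4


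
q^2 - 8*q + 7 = (q - 7)*(q - 1)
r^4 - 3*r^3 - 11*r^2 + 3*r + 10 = (r - 5)*(r - 1)*(r + 1)*(r + 2)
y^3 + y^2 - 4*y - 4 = (y - 2)*(y + 1)*(y + 2)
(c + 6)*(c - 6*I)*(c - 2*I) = c^3 + 6*c^2 - 8*I*c^2 - 12*c - 48*I*c - 72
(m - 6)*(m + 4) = m^2 - 2*m - 24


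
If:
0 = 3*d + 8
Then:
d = -8/3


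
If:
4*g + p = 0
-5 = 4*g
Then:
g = -5/4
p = 5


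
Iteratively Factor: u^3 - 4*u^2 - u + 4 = (u - 4)*(u^2 - 1) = (u - 4)*(u - 1)*(u + 1)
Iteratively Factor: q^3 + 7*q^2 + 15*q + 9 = (q + 3)*(q^2 + 4*q + 3) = (q + 1)*(q + 3)*(q + 3)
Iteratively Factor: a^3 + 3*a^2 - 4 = (a + 2)*(a^2 + a - 2) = (a + 2)^2*(a - 1)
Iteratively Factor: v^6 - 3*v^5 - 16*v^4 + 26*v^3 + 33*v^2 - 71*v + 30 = (v - 5)*(v^5 + 2*v^4 - 6*v^3 - 4*v^2 + 13*v - 6) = (v - 5)*(v - 1)*(v^4 + 3*v^3 - 3*v^2 - 7*v + 6) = (v - 5)*(v - 1)^2*(v^3 + 4*v^2 + v - 6) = (v - 5)*(v - 1)^2*(v + 3)*(v^2 + v - 2) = (v - 5)*(v - 1)^3*(v + 3)*(v + 2)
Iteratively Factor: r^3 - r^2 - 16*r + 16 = (r - 4)*(r^2 + 3*r - 4) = (r - 4)*(r + 4)*(r - 1)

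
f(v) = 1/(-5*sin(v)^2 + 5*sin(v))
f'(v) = (10*sin(v)*cos(v) - 5*cos(v))/(-5*sin(v)^2 + 5*sin(v))^2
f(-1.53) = -0.10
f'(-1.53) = -0.01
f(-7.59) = -0.11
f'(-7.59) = -0.04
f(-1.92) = -0.11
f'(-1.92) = 0.06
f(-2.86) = -0.56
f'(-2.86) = 2.37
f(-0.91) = -0.14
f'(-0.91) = -0.16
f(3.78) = -0.21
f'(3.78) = 0.39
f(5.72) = -0.24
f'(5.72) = -0.52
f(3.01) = 1.75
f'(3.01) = 11.25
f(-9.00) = -0.34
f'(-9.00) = 0.98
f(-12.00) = 0.80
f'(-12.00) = 0.20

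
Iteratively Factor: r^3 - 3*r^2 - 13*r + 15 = (r - 1)*(r^2 - 2*r - 15) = (r - 5)*(r - 1)*(r + 3)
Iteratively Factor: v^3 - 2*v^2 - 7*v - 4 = (v + 1)*(v^2 - 3*v - 4) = (v + 1)^2*(v - 4)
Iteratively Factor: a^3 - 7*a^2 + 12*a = (a)*(a^2 - 7*a + 12) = a*(a - 3)*(a - 4)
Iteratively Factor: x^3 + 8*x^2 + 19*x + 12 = (x + 1)*(x^2 + 7*x + 12) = (x + 1)*(x + 4)*(x + 3)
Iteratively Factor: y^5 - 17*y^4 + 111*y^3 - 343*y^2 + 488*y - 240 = (y - 5)*(y^4 - 12*y^3 + 51*y^2 - 88*y + 48) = (y - 5)*(y - 1)*(y^3 - 11*y^2 + 40*y - 48) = (y - 5)*(y - 4)*(y - 1)*(y^2 - 7*y + 12) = (y - 5)*(y - 4)*(y - 3)*(y - 1)*(y - 4)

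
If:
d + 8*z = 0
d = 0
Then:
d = 0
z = 0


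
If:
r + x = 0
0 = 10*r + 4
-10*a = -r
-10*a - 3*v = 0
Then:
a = -1/25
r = -2/5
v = 2/15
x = 2/5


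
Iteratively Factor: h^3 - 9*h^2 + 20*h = (h - 4)*(h^2 - 5*h) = h*(h - 4)*(h - 5)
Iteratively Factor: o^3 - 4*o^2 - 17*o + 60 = (o - 3)*(o^2 - o - 20) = (o - 5)*(o - 3)*(o + 4)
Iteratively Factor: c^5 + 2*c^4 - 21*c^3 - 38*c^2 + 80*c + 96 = (c - 4)*(c^4 + 6*c^3 + 3*c^2 - 26*c - 24) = (c - 4)*(c + 3)*(c^3 + 3*c^2 - 6*c - 8) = (c - 4)*(c + 3)*(c + 4)*(c^2 - c - 2) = (c - 4)*(c + 1)*(c + 3)*(c + 4)*(c - 2)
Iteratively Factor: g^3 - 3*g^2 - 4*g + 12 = (g - 2)*(g^2 - g - 6) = (g - 3)*(g - 2)*(g + 2)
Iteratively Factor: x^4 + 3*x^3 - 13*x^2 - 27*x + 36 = (x + 4)*(x^3 - x^2 - 9*x + 9) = (x - 1)*(x + 4)*(x^2 - 9) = (x - 1)*(x + 3)*(x + 4)*(x - 3)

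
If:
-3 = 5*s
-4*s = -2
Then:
No Solution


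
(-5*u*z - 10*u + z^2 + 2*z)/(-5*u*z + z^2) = (z + 2)/z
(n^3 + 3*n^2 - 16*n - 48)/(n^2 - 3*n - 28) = (n^2 - n - 12)/(n - 7)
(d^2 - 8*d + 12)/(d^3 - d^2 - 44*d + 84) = 1/(d + 7)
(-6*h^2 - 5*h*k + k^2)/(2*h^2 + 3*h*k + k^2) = (-6*h + k)/(2*h + k)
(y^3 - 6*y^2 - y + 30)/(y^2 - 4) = (y^2 - 8*y + 15)/(y - 2)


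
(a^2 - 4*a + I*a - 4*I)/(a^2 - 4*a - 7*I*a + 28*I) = (a + I)/(a - 7*I)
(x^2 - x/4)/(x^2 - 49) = x*(4*x - 1)/(4*(x^2 - 49))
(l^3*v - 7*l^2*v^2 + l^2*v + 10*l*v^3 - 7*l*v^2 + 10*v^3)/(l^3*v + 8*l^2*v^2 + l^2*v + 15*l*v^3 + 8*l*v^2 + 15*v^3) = (l^2 - 7*l*v + 10*v^2)/(l^2 + 8*l*v + 15*v^2)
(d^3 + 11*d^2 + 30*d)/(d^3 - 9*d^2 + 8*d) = (d^2 + 11*d + 30)/(d^2 - 9*d + 8)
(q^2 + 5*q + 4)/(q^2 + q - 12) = (q + 1)/(q - 3)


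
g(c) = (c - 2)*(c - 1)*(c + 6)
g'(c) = (c - 2)*(c - 1) + (c - 2)*(c + 6) + (c - 1)*(c + 6) = 3*c^2 + 6*c - 16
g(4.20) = 71.81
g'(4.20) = 62.12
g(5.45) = 175.79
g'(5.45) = 105.81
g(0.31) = 7.36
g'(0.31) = -13.85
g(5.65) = 197.73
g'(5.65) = 113.67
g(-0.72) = 24.70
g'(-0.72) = -18.76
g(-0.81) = 26.40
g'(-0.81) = -18.89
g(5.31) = 161.35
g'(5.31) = 100.45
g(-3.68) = 61.67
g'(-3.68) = 2.55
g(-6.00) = 0.00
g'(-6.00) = 56.00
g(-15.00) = -2448.00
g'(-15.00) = 569.00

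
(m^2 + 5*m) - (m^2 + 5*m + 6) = -6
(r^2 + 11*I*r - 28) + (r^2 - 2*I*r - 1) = 2*r^2 + 9*I*r - 29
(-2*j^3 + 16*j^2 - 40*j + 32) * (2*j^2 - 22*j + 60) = -4*j^5 + 76*j^4 - 552*j^3 + 1904*j^2 - 3104*j + 1920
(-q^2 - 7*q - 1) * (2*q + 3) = -2*q^3 - 17*q^2 - 23*q - 3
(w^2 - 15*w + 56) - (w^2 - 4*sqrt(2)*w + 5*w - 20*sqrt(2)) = -20*w + 4*sqrt(2)*w + 20*sqrt(2) + 56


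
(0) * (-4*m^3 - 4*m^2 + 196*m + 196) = 0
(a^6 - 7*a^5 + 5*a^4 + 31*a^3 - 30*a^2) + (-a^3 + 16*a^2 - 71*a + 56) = a^6 - 7*a^5 + 5*a^4 + 30*a^3 - 14*a^2 - 71*a + 56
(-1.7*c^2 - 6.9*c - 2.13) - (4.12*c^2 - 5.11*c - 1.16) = -5.82*c^2 - 1.79*c - 0.97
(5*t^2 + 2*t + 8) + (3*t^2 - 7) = 8*t^2 + 2*t + 1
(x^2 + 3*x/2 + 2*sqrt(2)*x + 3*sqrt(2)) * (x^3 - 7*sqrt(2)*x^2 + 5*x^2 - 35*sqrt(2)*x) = x^5 - 5*sqrt(2)*x^4 + 13*x^4/2 - 65*sqrt(2)*x^3/2 - 41*x^3/2 - 182*x^2 - 75*sqrt(2)*x^2/2 - 210*x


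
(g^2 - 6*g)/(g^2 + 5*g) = (g - 6)/(g + 5)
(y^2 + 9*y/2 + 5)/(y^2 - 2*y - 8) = (y + 5/2)/(y - 4)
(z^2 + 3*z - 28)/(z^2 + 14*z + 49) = (z - 4)/(z + 7)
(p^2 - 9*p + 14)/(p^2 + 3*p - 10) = (p - 7)/(p + 5)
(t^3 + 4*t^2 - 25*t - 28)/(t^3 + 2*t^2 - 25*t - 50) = (t^3 + 4*t^2 - 25*t - 28)/(t^3 + 2*t^2 - 25*t - 50)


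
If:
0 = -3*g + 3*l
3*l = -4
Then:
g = -4/3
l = -4/3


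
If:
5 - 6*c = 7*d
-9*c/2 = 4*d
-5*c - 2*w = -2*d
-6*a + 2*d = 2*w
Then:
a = -20/9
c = -8/3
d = 3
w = 29/3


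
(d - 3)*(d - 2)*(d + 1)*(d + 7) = d^4 + 3*d^3 - 27*d^2 + 13*d + 42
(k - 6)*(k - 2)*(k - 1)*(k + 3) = k^4 - 6*k^3 - 7*k^2 + 48*k - 36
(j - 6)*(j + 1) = j^2 - 5*j - 6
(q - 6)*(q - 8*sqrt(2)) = q^2 - 8*sqrt(2)*q - 6*q + 48*sqrt(2)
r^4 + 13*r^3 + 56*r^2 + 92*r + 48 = (r + 1)*(r + 2)*(r + 4)*(r + 6)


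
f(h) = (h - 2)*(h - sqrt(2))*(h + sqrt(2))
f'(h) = (h - 2)*(h - sqrt(2)) + (h - 2)*(h + sqrt(2)) + (h - sqrt(2))*(h + sqrt(2))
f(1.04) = 0.88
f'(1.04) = -2.92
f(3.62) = 17.99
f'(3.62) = 22.83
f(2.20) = 0.57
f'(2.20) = 3.72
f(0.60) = 2.30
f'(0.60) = -3.32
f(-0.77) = 3.90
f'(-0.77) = 2.86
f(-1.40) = 0.14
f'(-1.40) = 9.48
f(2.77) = 4.37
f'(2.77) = 9.94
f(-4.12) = -91.64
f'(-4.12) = 65.40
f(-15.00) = -3791.00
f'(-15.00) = 733.00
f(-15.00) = -3791.00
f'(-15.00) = 733.00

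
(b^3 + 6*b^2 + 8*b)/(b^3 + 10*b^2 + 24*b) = (b + 2)/(b + 6)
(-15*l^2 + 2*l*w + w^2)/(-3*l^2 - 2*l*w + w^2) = (5*l + w)/(l + w)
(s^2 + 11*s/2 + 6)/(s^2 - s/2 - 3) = (s + 4)/(s - 2)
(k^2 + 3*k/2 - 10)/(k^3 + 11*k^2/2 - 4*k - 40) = 1/(k + 4)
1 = 1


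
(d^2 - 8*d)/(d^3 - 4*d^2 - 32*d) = 1/(d + 4)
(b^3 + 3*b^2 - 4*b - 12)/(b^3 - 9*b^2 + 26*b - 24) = (b^2 + 5*b + 6)/(b^2 - 7*b + 12)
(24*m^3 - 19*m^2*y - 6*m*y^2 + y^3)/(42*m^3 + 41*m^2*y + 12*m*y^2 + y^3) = (8*m^2 - 9*m*y + y^2)/(14*m^2 + 9*m*y + y^2)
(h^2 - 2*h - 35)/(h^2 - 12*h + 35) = (h + 5)/(h - 5)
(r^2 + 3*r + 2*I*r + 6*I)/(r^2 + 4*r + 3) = (r + 2*I)/(r + 1)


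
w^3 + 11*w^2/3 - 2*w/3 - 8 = (w - 4/3)*(w + 2)*(w + 3)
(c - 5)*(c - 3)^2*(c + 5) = c^4 - 6*c^3 - 16*c^2 + 150*c - 225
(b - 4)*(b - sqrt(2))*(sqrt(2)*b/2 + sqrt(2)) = sqrt(2)*b^3/2 - sqrt(2)*b^2 - b^2 - 4*sqrt(2)*b + 2*b + 8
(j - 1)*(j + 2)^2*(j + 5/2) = j^4 + 11*j^3/2 + 15*j^2/2 - 4*j - 10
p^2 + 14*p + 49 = (p + 7)^2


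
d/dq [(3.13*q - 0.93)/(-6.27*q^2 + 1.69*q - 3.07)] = (19.6251*q^2 - 11.6622*q - 8.0374)/(39.3129*q^4 - 21.1926*q^3 + 41.3539*q^2 - 10.3766*q + 9.4249)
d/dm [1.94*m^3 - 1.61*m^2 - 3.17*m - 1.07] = 5.82*m^2 - 3.22*m - 3.17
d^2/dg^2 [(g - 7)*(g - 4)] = 2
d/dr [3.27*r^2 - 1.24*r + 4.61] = 6.54*r - 1.24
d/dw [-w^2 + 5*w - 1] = 5 - 2*w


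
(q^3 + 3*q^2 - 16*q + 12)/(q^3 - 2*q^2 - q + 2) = (q + 6)/(q + 1)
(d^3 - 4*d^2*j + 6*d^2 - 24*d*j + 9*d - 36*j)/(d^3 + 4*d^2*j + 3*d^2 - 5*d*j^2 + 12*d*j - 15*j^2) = (d^2 - 4*d*j + 3*d - 12*j)/(d^2 + 4*d*j - 5*j^2)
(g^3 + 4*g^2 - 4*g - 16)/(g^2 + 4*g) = g - 4/g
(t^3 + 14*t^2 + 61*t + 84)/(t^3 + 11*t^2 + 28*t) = (t + 3)/t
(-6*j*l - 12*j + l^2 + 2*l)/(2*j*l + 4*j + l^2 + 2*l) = (-6*j + l)/(2*j + l)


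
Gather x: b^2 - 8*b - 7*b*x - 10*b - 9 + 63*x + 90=b^2 - 18*b + x*(63 - 7*b) + 81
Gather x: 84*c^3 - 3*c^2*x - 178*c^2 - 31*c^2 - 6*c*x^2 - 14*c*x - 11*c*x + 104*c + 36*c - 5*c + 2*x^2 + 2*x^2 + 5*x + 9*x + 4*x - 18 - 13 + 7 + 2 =84*c^3 - 209*c^2 + 135*c + x^2*(4 - 6*c) + x*(-3*c^2 - 25*c + 18) - 22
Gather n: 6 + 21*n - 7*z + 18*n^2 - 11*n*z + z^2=18*n^2 + n*(21 - 11*z) + z^2 - 7*z + 6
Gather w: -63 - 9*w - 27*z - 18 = -9*w - 27*z - 81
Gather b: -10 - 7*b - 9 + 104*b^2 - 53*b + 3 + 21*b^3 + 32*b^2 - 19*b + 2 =21*b^3 + 136*b^2 - 79*b - 14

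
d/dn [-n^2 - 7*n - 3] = -2*n - 7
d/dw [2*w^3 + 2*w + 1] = 6*w^2 + 2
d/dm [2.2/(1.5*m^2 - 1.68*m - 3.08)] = (3.696 - 6.6*m)/(-1.5*m^2 + 1.68*m + 3.08)^2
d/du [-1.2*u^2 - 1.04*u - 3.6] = -2.4*u - 1.04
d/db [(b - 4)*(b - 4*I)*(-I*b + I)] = -3*I*b^2 - b*(8 - 10*I) + 20 - 4*I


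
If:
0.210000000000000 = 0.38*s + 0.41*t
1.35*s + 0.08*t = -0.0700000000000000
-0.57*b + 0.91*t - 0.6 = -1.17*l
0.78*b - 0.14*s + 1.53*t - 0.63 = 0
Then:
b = -0.37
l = -0.13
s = -0.09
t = 0.59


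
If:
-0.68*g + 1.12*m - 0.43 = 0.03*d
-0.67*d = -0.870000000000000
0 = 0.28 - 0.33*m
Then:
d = 1.30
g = 0.71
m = 0.85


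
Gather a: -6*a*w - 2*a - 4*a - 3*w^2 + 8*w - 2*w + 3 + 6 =a*(-6*w - 6) - 3*w^2 + 6*w + 9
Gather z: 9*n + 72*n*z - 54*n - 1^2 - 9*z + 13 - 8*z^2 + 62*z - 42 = -45*n - 8*z^2 + z*(72*n + 53) - 30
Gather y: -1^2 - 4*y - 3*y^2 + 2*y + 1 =-3*y^2 - 2*y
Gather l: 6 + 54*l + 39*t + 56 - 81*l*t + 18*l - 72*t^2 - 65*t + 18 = l*(72 - 81*t) - 72*t^2 - 26*t + 80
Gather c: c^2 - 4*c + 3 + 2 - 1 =c^2 - 4*c + 4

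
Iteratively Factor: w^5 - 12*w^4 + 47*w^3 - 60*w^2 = (w)*(w^4 - 12*w^3 + 47*w^2 - 60*w) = w*(w - 3)*(w^3 - 9*w^2 + 20*w) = w*(w - 5)*(w - 3)*(w^2 - 4*w) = w^2*(w - 5)*(w - 3)*(w - 4)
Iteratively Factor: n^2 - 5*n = (n - 5)*(n)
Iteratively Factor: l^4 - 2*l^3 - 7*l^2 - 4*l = (l - 4)*(l^3 + 2*l^2 + l) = (l - 4)*(l + 1)*(l^2 + l) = l*(l - 4)*(l + 1)*(l + 1)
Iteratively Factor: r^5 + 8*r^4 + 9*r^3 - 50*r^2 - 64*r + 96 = (r + 4)*(r^4 + 4*r^3 - 7*r^2 - 22*r + 24) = (r + 4)^2*(r^3 - 7*r + 6) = (r + 3)*(r + 4)^2*(r^2 - 3*r + 2) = (r - 1)*(r + 3)*(r + 4)^2*(r - 2)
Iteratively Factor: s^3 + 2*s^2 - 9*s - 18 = (s - 3)*(s^2 + 5*s + 6) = (s - 3)*(s + 2)*(s + 3)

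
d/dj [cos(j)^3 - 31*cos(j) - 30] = (31 - 3*cos(j)^2)*sin(j)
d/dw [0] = 0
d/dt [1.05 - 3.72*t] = -3.72000000000000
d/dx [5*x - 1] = 5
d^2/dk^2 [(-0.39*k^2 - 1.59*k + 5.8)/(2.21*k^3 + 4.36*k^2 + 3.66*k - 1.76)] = (-3.809598*k^6 - 46.594314*k^5 + 266.93706*k^4 + 850.664612*k^3 + 850.847568*k^2 + 617.476416*k + 221.502304)/(10.793861*k^9 + 63.884028*k^8 + 179.661066*k^7 + 268.691584*k^6 + 195.7863*k^5 - 10.571856*k^4 - 98.947272*k^3 - 30.21216*k^2 + 34.011648*k - 5.451776)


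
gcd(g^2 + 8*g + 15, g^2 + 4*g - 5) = g + 5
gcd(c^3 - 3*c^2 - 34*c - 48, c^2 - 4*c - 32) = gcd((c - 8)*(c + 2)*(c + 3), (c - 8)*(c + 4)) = c - 8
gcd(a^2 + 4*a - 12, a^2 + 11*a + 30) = a + 6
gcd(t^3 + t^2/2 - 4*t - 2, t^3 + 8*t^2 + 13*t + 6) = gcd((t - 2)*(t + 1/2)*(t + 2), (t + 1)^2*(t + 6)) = 1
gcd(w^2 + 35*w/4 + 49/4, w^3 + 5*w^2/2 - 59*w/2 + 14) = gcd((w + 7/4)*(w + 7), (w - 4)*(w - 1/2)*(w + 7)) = w + 7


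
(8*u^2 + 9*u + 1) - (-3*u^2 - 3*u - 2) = 11*u^2 + 12*u + 3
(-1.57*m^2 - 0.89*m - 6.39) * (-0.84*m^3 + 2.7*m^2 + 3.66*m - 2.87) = 1.3188*m^5 - 3.4914*m^4 - 2.7816*m^3 - 16.0045*m^2 - 20.8331*m + 18.3393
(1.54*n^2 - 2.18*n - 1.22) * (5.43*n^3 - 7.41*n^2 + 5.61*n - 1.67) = 8.3622*n^5 - 23.2488*n^4 + 18.1686*n^3 - 5.7614*n^2 - 3.2036*n + 2.0374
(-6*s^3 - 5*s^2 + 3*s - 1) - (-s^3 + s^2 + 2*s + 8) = -5*s^3 - 6*s^2 + s - 9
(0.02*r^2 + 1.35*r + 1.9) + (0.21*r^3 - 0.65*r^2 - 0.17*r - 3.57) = 0.21*r^3 - 0.63*r^2 + 1.18*r - 1.67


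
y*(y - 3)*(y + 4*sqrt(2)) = y^3 - 3*y^2 + 4*sqrt(2)*y^2 - 12*sqrt(2)*y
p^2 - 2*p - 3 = (p - 3)*(p + 1)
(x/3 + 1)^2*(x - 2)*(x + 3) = x^4/9 + 7*x^3/9 + x^2 - 3*x - 6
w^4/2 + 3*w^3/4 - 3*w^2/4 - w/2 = w*(w/2 + 1/4)*(w - 1)*(w + 2)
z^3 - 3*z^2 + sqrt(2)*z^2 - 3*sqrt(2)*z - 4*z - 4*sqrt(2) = (z - 4)*(z + 1)*(z + sqrt(2))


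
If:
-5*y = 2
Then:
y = -2/5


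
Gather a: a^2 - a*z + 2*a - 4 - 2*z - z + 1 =a^2 + a*(2 - z) - 3*z - 3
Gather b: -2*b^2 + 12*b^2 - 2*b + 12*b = 10*b^2 + 10*b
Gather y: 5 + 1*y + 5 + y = 2*y + 10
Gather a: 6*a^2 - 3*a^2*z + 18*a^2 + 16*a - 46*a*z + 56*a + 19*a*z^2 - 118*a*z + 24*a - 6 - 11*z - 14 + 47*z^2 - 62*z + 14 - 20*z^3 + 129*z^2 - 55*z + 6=a^2*(24 - 3*z) + a*(19*z^2 - 164*z + 96) - 20*z^3 + 176*z^2 - 128*z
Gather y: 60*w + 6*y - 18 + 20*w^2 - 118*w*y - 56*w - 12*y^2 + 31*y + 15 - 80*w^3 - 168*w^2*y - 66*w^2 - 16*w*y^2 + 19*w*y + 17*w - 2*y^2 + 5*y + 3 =-80*w^3 - 46*w^2 + 21*w + y^2*(-16*w - 14) + y*(-168*w^2 - 99*w + 42)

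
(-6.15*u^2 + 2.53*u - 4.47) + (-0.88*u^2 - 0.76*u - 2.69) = -7.03*u^2 + 1.77*u - 7.16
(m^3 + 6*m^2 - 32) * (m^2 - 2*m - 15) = m^5 + 4*m^4 - 27*m^3 - 122*m^2 + 64*m + 480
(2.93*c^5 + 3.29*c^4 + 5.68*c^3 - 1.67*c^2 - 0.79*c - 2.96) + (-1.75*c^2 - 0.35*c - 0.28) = 2.93*c^5 + 3.29*c^4 + 5.68*c^3 - 3.42*c^2 - 1.14*c - 3.24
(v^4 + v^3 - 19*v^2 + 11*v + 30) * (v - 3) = v^5 - 2*v^4 - 22*v^3 + 68*v^2 - 3*v - 90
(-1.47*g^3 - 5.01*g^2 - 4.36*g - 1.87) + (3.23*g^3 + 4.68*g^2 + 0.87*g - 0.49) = 1.76*g^3 - 0.33*g^2 - 3.49*g - 2.36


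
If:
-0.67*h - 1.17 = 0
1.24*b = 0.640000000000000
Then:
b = 0.52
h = -1.75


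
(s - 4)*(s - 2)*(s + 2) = s^3 - 4*s^2 - 4*s + 16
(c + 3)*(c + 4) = c^2 + 7*c + 12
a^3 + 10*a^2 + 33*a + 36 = (a + 3)^2*(a + 4)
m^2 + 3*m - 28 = (m - 4)*(m + 7)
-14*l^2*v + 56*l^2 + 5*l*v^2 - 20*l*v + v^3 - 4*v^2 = (-2*l + v)*(7*l + v)*(v - 4)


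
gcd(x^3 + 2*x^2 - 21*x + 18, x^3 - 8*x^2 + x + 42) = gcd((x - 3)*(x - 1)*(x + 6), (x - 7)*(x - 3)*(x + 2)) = x - 3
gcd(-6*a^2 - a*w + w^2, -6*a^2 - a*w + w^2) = -6*a^2 - a*w + w^2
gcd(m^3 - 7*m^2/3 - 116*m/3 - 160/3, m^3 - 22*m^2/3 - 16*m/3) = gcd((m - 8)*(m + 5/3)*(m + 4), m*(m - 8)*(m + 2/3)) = m - 8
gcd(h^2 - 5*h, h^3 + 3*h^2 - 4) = 1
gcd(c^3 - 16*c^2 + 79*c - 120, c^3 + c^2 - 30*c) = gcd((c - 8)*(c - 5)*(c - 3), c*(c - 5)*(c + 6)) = c - 5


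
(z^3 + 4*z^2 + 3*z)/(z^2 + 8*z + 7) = z*(z + 3)/(z + 7)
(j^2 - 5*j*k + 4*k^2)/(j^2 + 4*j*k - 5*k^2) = (j - 4*k)/(j + 5*k)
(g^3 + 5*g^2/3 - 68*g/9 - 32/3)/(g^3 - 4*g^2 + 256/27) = 3*(g + 3)/(3*g - 8)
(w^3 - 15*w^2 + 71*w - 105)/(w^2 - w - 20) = (w^2 - 10*w + 21)/(w + 4)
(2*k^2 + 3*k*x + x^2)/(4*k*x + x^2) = (2*k^2 + 3*k*x + x^2)/(x*(4*k + x))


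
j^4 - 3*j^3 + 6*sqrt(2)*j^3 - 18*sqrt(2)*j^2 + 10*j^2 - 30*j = j*(j - 3)*(j + sqrt(2))*(j + 5*sqrt(2))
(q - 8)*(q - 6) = q^2 - 14*q + 48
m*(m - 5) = m^2 - 5*m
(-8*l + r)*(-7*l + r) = 56*l^2 - 15*l*r + r^2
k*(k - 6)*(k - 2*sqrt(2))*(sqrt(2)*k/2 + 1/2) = sqrt(2)*k^4/2 - 3*sqrt(2)*k^3 - 3*k^3/2 - sqrt(2)*k^2 + 9*k^2 + 6*sqrt(2)*k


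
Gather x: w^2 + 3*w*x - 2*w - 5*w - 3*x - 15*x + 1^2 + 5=w^2 - 7*w + x*(3*w - 18) + 6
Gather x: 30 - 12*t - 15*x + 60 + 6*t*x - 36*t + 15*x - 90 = 6*t*x - 48*t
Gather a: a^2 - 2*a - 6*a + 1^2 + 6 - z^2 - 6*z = a^2 - 8*a - z^2 - 6*z + 7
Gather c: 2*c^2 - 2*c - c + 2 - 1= 2*c^2 - 3*c + 1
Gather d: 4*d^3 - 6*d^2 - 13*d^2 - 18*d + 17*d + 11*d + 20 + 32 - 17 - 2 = 4*d^3 - 19*d^2 + 10*d + 33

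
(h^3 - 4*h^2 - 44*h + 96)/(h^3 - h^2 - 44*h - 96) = (h^2 + 4*h - 12)/(h^2 + 7*h + 12)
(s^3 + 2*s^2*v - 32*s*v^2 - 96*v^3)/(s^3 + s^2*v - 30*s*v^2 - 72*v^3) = (s + 4*v)/(s + 3*v)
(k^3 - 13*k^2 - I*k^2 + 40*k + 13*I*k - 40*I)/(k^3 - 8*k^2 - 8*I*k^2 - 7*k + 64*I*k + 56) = (k - 5)/(k - 7*I)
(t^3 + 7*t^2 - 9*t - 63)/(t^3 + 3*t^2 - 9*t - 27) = (t + 7)/(t + 3)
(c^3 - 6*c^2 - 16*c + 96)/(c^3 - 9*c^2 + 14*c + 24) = (c + 4)/(c + 1)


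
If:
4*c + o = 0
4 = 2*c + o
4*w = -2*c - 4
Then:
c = -2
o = 8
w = 0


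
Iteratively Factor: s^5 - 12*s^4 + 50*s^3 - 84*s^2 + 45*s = (s)*(s^4 - 12*s^3 + 50*s^2 - 84*s + 45) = s*(s - 5)*(s^3 - 7*s^2 + 15*s - 9) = s*(s - 5)*(s - 3)*(s^2 - 4*s + 3) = s*(s - 5)*(s - 3)*(s - 1)*(s - 3)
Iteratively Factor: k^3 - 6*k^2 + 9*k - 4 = (k - 1)*(k^2 - 5*k + 4) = (k - 1)^2*(k - 4)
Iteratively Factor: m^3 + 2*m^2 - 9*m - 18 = (m + 2)*(m^2 - 9) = (m - 3)*(m + 2)*(m + 3)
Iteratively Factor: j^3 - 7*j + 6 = (j - 2)*(j^2 + 2*j - 3) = (j - 2)*(j + 3)*(j - 1)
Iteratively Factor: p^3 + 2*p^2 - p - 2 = (p + 1)*(p^2 + p - 2) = (p + 1)*(p + 2)*(p - 1)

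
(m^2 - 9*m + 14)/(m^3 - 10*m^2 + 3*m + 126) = (m - 2)/(m^2 - 3*m - 18)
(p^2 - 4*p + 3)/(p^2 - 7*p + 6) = (p - 3)/(p - 6)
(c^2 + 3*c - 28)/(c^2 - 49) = (c - 4)/(c - 7)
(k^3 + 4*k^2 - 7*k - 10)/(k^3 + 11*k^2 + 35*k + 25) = (k - 2)/(k + 5)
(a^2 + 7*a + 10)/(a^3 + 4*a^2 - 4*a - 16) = (a + 5)/(a^2 + 2*a - 8)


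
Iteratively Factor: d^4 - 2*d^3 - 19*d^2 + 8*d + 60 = (d - 5)*(d^3 + 3*d^2 - 4*d - 12) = (d - 5)*(d + 2)*(d^2 + d - 6) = (d - 5)*(d - 2)*(d + 2)*(d + 3)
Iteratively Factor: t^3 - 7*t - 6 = (t + 2)*(t^2 - 2*t - 3) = (t - 3)*(t + 2)*(t + 1)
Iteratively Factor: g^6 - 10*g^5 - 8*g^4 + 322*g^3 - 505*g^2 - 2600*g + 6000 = (g + 4)*(g^5 - 14*g^4 + 48*g^3 + 130*g^2 - 1025*g + 1500) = (g + 4)^2*(g^4 - 18*g^3 + 120*g^2 - 350*g + 375) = (g - 3)*(g + 4)^2*(g^3 - 15*g^2 + 75*g - 125) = (g - 5)*(g - 3)*(g + 4)^2*(g^2 - 10*g + 25) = (g - 5)^2*(g - 3)*(g + 4)^2*(g - 5)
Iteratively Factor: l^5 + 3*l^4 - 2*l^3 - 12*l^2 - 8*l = (l + 2)*(l^4 + l^3 - 4*l^2 - 4*l) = (l + 1)*(l + 2)*(l^3 - 4*l) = (l - 2)*(l + 1)*(l + 2)*(l^2 + 2*l) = l*(l - 2)*(l + 1)*(l + 2)*(l + 2)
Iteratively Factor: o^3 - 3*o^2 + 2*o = (o)*(o^2 - 3*o + 2) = o*(o - 2)*(o - 1)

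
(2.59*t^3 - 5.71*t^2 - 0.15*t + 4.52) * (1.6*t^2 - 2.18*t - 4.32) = 4.144*t^5 - 14.7822*t^4 + 1.019*t^3 + 32.2262*t^2 - 9.2056*t - 19.5264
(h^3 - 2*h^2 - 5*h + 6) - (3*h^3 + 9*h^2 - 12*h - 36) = -2*h^3 - 11*h^2 + 7*h + 42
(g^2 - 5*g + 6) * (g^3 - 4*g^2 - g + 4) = g^5 - 9*g^4 + 25*g^3 - 15*g^2 - 26*g + 24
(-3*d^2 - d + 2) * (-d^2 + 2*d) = 3*d^4 - 5*d^3 - 4*d^2 + 4*d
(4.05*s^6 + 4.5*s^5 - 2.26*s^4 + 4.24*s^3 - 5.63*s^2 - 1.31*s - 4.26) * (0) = 0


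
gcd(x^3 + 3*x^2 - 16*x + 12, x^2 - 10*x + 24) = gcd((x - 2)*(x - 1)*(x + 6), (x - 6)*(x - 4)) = 1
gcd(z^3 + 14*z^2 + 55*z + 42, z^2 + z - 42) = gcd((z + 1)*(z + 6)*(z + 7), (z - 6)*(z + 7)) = z + 7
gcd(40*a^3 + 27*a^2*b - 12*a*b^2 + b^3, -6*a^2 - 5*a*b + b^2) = a + b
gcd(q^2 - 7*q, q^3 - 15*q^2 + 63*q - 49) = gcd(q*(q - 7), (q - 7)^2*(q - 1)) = q - 7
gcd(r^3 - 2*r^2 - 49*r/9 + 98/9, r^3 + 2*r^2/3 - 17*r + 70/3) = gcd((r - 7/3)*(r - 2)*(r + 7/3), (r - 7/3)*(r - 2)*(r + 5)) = r^2 - 13*r/3 + 14/3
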